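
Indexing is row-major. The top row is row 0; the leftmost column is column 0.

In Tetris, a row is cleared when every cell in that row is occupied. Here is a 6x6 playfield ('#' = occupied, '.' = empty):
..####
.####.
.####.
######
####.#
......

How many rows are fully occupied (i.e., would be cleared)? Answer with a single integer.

Answer: 1

Derivation:
Check each row:
  row 0: 2 empty cells -> not full
  row 1: 2 empty cells -> not full
  row 2: 2 empty cells -> not full
  row 3: 0 empty cells -> FULL (clear)
  row 4: 1 empty cell -> not full
  row 5: 6 empty cells -> not full
Total rows cleared: 1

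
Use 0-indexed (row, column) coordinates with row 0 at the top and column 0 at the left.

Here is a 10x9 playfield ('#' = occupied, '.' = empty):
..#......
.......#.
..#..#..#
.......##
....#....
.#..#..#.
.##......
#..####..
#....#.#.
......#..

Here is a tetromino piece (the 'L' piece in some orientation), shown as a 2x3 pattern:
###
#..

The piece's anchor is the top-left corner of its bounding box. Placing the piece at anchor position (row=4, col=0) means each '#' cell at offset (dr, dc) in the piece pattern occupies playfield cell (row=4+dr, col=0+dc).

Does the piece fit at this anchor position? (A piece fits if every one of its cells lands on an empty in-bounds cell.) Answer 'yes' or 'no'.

Answer: yes

Derivation:
Check each piece cell at anchor (4, 0):
  offset (0,0) -> (4,0): empty -> OK
  offset (0,1) -> (4,1): empty -> OK
  offset (0,2) -> (4,2): empty -> OK
  offset (1,0) -> (5,0): empty -> OK
All cells valid: yes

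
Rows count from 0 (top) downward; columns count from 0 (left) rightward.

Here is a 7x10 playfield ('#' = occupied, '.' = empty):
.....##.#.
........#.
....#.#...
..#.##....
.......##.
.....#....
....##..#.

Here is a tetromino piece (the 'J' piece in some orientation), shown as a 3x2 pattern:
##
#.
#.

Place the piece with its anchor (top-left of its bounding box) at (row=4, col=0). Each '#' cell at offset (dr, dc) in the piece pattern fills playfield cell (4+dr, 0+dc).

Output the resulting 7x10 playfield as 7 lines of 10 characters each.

Fill (4+0,0+0) = (4,0)
Fill (4+0,0+1) = (4,1)
Fill (4+1,0+0) = (5,0)
Fill (4+2,0+0) = (6,0)

Answer: .....##.#.
........#.
....#.#...
..#.##....
##.....##.
#....#....
#...##..#.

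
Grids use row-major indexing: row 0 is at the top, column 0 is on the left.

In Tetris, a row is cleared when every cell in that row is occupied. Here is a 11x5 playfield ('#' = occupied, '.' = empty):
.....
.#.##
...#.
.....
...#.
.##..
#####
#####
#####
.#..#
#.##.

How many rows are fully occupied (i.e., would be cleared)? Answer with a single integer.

Check each row:
  row 0: 5 empty cells -> not full
  row 1: 2 empty cells -> not full
  row 2: 4 empty cells -> not full
  row 3: 5 empty cells -> not full
  row 4: 4 empty cells -> not full
  row 5: 3 empty cells -> not full
  row 6: 0 empty cells -> FULL (clear)
  row 7: 0 empty cells -> FULL (clear)
  row 8: 0 empty cells -> FULL (clear)
  row 9: 3 empty cells -> not full
  row 10: 2 empty cells -> not full
Total rows cleared: 3

Answer: 3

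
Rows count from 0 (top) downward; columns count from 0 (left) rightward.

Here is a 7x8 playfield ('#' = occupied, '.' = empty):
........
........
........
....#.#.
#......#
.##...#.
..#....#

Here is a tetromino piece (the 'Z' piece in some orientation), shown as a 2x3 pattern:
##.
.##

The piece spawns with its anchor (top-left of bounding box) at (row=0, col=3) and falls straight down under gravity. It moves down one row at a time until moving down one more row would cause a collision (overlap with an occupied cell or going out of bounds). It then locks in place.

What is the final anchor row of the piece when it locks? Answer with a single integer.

Answer: 1

Derivation:
Spawn at (row=0, col=3). Try each row:
  row 0: fits
  row 1: fits
  row 2: blocked -> lock at row 1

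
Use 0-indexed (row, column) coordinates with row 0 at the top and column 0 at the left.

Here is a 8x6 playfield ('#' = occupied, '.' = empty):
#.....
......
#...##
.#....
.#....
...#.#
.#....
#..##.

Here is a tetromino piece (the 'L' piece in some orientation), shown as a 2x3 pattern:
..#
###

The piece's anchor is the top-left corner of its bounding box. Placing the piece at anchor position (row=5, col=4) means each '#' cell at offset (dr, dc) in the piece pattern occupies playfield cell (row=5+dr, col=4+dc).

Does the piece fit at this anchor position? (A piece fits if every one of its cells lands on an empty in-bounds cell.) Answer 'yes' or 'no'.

Check each piece cell at anchor (5, 4):
  offset (0,2) -> (5,6): out of bounds -> FAIL
  offset (1,0) -> (6,4): empty -> OK
  offset (1,1) -> (6,5): empty -> OK
  offset (1,2) -> (6,6): out of bounds -> FAIL
All cells valid: no

Answer: no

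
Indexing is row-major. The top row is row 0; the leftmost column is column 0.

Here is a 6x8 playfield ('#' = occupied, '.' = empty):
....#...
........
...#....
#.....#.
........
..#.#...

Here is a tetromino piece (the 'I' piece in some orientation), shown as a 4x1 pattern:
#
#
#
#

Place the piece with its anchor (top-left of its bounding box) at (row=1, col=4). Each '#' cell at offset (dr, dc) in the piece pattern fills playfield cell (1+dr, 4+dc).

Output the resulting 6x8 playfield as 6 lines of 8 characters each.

Fill (1+0,4+0) = (1,4)
Fill (1+1,4+0) = (2,4)
Fill (1+2,4+0) = (3,4)
Fill (1+3,4+0) = (4,4)

Answer: ....#...
....#...
...##...
#...#.#.
....#...
..#.#...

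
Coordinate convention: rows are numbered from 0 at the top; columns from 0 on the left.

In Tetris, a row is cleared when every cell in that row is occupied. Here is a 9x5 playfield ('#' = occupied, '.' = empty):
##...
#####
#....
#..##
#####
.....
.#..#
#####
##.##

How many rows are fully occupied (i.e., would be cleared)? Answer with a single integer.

Answer: 3

Derivation:
Check each row:
  row 0: 3 empty cells -> not full
  row 1: 0 empty cells -> FULL (clear)
  row 2: 4 empty cells -> not full
  row 3: 2 empty cells -> not full
  row 4: 0 empty cells -> FULL (clear)
  row 5: 5 empty cells -> not full
  row 6: 3 empty cells -> not full
  row 7: 0 empty cells -> FULL (clear)
  row 8: 1 empty cell -> not full
Total rows cleared: 3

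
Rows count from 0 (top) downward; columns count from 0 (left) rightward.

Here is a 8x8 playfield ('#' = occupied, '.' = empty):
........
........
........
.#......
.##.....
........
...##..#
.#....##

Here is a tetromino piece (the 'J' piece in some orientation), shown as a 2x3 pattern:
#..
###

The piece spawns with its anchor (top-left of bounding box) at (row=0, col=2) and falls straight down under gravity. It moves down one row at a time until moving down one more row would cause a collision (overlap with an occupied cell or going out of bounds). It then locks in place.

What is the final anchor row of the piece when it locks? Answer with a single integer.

Spawn at (row=0, col=2). Try each row:
  row 0: fits
  row 1: fits
  row 2: fits
  row 3: blocked -> lock at row 2

Answer: 2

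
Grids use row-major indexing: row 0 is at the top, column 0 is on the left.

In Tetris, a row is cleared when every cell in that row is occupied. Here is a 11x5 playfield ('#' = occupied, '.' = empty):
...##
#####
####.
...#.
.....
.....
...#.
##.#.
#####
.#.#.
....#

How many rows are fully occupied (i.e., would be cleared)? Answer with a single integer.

Answer: 2

Derivation:
Check each row:
  row 0: 3 empty cells -> not full
  row 1: 0 empty cells -> FULL (clear)
  row 2: 1 empty cell -> not full
  row 3: 4 empty cells -> not full
  row 4: 5 empty cells -> not full
  row 5: 5 empty cells -> not full
  row 6: 4 empty cells -> not full
  row 7: 2 empty cells -> not full
  row 8: 0 empty cells -> FULL (clear)
  row 9: 3 empty cells -> not full
  row 10: 4 empty cells -> not full
Total rows cleared: 2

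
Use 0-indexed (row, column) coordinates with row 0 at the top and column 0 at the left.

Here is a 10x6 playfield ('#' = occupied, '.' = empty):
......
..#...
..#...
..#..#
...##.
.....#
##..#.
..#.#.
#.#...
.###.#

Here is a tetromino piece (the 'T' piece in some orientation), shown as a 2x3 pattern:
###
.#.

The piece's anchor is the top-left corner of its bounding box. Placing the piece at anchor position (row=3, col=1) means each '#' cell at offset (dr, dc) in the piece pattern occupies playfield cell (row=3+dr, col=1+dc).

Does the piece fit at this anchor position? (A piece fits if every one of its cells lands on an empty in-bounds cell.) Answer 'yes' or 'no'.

Check each piece cell at anchor (3, 1):
  offset (0,0) -> (3,1): empty -> OK
  offset (0,1) -> (3,2): occupied ('#') -> FAIL
  offset (0,2) -> (3,3): empty -> OK
  offset (1,1) -> (4,2): empty -> OK
All cells valid: no

Answer: no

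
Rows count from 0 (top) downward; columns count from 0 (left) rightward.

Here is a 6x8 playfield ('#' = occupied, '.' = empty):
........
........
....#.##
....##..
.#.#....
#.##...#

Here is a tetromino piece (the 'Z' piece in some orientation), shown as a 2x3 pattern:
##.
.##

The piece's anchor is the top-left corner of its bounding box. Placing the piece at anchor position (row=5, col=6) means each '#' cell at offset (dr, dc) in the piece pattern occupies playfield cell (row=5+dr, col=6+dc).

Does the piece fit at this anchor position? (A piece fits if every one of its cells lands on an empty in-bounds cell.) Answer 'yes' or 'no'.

Answer: no

Derivation:
Check each piece cell at anchor (5, 6):
  offset (0,0) -> (5,6): empty -> OK
  offset (0,1) -> (5,7): occupied ('#') -> FAIL
  offset (1,1) -> (6,7): out of bounds -> FAIL
  offset (1,2) -> (6,8): out of bounds -> FAIL
All cells valid: no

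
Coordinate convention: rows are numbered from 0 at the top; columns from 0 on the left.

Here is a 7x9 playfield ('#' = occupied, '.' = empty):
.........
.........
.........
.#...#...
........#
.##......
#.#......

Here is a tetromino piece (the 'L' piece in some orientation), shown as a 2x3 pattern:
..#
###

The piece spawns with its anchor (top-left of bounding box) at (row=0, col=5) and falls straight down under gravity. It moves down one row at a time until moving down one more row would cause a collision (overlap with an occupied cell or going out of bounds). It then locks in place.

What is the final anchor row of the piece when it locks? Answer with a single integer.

Spawn at (row=0, col=5). Try each row:
  row 0: fits
  row 1: fits
  row 2: blocked -> lock at row 1

Answer: 1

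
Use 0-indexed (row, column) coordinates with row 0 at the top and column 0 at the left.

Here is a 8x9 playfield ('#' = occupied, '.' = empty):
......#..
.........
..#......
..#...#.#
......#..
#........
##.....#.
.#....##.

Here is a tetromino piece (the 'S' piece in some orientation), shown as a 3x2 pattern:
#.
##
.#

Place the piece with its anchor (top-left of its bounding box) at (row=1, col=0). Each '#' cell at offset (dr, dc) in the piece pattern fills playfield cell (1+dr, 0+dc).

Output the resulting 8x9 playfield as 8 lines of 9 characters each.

Fill (1+0,0+0) = (1,0)
Fill (1+1,0+0) = (2,0)
Fill (1+1,0+1) = (2,1)
Fill (1+2,0+1) = (3,1)

Answer: ......#..
#........
###......
.##...#.#
......#..
#........
##.....#.
.#....##.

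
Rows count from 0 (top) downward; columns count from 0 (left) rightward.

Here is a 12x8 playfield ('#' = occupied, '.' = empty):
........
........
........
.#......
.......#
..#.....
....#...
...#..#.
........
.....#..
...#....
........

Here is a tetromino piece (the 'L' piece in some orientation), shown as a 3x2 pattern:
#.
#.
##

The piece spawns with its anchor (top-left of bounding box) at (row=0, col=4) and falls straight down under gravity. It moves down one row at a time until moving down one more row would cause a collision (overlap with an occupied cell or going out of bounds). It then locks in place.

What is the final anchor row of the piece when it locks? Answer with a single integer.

Spawn at (row=0, col=4). Try each row:
  row 0: fits
  row 1: fits
  row 2: fits
  row 3: fits
  row 4: blocked -> lock at row 3

Answer: 3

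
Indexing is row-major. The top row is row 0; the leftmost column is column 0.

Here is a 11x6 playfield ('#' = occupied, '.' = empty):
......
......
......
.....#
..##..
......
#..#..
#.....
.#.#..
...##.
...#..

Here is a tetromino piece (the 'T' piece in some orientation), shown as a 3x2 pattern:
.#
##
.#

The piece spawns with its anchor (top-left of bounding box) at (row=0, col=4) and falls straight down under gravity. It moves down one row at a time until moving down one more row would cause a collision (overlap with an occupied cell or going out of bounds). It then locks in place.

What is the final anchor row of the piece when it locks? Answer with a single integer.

Answer: 0

Derivation:
Spawn at (row=0, col=4). Try each row:
  row 0: fits
  row 1: blocked -> lock at row 0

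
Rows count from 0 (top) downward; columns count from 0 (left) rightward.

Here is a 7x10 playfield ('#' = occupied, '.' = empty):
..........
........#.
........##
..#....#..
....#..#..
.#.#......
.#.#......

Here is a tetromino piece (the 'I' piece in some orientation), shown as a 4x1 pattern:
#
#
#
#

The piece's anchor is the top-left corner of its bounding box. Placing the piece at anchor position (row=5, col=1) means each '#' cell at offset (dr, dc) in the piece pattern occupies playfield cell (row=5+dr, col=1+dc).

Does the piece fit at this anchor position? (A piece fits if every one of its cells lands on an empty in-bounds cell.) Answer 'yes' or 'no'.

Answer: no

Derivation:
Check each piece cell at anchor (5, 1):
  offset (0,0) -> (5,1): occupied ('#') -> FAIL
  offset (1,0) -> (6,1): occupied ('#') -> FAIL
  offset (2,0) -> (7,1): out of bounds -> FAIL
  offset (3,0) -> (8,1): out of bounds -> FAIL
All cells valid: no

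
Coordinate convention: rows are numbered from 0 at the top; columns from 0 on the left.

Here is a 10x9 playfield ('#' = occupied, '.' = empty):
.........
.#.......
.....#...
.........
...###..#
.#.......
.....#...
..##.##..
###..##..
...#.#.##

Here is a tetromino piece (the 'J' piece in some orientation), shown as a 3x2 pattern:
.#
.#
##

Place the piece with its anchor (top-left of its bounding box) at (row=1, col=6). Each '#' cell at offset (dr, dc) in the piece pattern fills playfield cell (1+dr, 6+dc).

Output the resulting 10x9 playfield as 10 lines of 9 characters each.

Fill (1+0,6+1) = (1,7)
Fill (1+1,6+1) = (2,7)
Fill (1+2,6+0) = (3,6)
Fill (1+2,6+1) = (3,7)

Answer: .........
.#.....#.
.....#.#.
......##.
...###..#
.#.......
.....#...
..##.##..
###..##..
...#.#.##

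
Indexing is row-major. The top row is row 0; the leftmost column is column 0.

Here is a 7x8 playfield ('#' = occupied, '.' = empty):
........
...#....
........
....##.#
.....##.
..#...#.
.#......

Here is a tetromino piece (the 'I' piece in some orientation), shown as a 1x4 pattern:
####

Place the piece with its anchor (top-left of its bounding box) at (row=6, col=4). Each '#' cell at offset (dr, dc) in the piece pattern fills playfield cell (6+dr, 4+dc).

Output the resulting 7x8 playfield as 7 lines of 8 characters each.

Answer: ........
...#....
........
....##.#
.....##.
..#...#.
.#..####

Derivation:
Fill (6+0,4+0) = (6,4)
Fill (6+0,4+1) = (6,5)
Fill (6+0,4+2) = (6,6)
Fill (6+0,4+3) = (6,7)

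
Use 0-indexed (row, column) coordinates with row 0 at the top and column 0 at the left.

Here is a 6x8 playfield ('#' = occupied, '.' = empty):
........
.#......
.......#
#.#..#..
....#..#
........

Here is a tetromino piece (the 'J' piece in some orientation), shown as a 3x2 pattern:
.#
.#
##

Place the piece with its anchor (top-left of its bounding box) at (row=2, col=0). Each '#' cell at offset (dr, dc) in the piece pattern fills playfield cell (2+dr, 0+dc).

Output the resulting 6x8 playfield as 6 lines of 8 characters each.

Answer: ........
.#......
.#.....#
###..#..
##..#..#
........

Derivation:
Fill (2+0,0+1) = (2,1)
Fill (2+1,0+1) = (3,1)
Fill (2+2,0+0) = (4,0)
Fill (2+2,0+1) = (4,1)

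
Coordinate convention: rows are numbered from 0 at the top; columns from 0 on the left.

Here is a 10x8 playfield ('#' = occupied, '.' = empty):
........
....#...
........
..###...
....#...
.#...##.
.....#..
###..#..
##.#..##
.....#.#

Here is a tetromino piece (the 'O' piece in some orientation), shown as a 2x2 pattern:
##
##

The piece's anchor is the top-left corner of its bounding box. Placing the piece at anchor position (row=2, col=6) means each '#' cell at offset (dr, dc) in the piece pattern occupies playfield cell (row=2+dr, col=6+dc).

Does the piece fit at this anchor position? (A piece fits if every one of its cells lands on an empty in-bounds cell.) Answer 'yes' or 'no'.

Answer: yes

Derivation:
Check each piece cell at anchor (2, 6):
  offset (0,0) -> (2,6): empty -> OK
  offset (0,1) -> (2,7): empty -> OK
  offset (1,0) -> (3,6): empty -> OK
  offset (1,1) -> (3,7): empty -> OK
All cells valid: yes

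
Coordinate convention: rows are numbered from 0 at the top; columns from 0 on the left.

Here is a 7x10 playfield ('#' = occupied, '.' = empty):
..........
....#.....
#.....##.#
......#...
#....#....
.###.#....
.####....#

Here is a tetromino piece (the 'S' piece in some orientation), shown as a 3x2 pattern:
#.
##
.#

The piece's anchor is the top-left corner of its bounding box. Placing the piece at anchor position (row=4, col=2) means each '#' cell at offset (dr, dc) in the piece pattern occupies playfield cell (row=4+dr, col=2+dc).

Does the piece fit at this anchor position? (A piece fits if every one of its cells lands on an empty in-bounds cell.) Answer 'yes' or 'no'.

Check each piece cell at anchor (4, 2):
  offset (0,0) -> (4,2): empty -> OK
  offset (1,0) -> (5,2): occupied ('#') -> FAIL
  offset (1,1) -> (5,3): occupied ('#') -> FAIL
  offset (2,1) -> (6,3): occupied ('#') -> FAIL
All cells valid: no

Answer: no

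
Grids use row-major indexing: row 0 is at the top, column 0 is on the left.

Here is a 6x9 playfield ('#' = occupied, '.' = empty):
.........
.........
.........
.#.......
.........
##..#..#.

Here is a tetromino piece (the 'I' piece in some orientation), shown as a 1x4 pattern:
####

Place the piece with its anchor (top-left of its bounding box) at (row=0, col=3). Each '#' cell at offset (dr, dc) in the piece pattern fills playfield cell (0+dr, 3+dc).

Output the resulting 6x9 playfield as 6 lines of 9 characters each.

Fill (0+0,3+0) = (0,3)
Fill (0+0,3+1) = (0,4)
Fill (0+0,3+2) = (0,5)
Fill (0+0,3+3) = (0,6)

Answer: ...####..
.........
.........
.#.......
.........
##..#..#.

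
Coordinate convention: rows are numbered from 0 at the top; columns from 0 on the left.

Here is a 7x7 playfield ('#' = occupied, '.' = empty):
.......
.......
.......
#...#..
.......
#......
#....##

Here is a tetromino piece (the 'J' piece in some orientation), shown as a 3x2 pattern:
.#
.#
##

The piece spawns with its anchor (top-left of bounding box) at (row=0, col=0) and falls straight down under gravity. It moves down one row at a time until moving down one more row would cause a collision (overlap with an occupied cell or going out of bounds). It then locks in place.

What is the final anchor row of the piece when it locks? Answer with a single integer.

Spawn at (row=0, col=0). Try each row:
  row 0: fits
  row 1: blocked -> lock at row 0

Answer: 0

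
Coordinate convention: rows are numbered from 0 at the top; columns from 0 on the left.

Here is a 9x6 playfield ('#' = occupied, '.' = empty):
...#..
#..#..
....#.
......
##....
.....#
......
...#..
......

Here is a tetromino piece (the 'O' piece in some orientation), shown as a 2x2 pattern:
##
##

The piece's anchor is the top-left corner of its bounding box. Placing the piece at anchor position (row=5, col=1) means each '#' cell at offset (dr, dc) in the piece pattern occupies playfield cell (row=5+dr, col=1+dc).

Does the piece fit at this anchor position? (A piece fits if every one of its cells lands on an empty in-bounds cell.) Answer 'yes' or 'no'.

Answer: yes

Derivation:
Check each piece cell at anchor (5, 1):
  offset (0,0) -> (5,1): empty -> OK
  offset (0,1) -> (5,2): empty -> OK
  offset (1,0) -> (6,1): empty -> OK
  offset (1,1) -> (6,2): empty -> OK
All cells valid: yes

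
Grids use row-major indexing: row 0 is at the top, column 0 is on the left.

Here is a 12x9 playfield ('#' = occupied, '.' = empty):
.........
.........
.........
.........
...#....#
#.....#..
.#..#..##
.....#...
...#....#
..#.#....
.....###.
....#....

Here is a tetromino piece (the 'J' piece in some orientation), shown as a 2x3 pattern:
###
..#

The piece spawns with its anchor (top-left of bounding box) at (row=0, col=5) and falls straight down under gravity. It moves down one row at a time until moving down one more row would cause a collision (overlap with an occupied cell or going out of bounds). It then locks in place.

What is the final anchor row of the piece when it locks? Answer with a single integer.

Spawn at (row=0, col=5). Try each row:
  row 0: fits
  row 1: fits
  row 2: fits
  row 3: fits
  row 4: fits
  row 5: blocked -> lock at row 4

Answer: 4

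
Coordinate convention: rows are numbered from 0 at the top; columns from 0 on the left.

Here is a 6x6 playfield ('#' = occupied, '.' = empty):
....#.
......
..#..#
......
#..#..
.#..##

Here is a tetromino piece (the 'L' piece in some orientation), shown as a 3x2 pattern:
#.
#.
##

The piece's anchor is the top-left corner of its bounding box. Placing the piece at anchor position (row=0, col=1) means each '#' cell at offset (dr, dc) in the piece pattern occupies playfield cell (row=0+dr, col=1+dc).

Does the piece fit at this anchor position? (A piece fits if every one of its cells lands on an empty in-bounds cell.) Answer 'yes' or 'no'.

Check each piece cell at anchor (0, 1):
  offset (0,0) -> (0,1): empty -> OK
  offset (1,0) -> (1,1): empty -> OK
  offset (2,0) -> (2,1): empty -> OK
  offset (2,1) -> (2,2): occupied ('#') -> FAIL
All cells valid: no

Answer: no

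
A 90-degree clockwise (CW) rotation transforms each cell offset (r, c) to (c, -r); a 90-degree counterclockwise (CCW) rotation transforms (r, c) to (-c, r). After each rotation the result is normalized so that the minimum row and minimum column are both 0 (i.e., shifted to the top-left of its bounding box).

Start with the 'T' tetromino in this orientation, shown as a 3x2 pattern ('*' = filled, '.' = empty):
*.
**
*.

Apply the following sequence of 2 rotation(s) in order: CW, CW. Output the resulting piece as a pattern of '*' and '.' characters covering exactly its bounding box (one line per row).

Answer: .*
**
.*

Derivation:
Start:
*.
**
*.
After rotation 1 (CW):
***
.*.
After rotation 2 (CW):
.*
**
.*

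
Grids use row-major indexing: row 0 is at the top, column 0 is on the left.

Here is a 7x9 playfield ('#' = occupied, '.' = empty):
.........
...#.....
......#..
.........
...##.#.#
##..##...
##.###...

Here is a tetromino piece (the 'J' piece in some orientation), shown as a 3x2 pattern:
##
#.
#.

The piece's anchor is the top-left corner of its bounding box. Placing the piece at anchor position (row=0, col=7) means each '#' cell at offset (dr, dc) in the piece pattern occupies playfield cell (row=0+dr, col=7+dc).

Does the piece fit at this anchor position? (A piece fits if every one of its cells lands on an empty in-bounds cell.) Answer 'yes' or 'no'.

Answer: yes

Derivation:
Check each piece cell at anchor (0, 7):
  offset (0,0) -> (0,7): empty -> OK
  offset (0,1) -> (0,8): empty -> OK
  offset (1,0) -> (1,7): empty -> OK
  offset (2,0) -> (2,7): empty -> OK
All cells valid: yes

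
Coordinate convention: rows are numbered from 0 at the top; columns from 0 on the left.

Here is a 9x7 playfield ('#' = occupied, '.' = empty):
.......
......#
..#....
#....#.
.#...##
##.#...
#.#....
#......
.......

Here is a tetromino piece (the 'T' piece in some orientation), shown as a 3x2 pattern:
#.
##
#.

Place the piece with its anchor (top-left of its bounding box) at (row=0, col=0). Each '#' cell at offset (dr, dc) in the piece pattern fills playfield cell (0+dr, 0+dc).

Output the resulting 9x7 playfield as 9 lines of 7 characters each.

Answer: #......
##....#
#.#....
#....#.
.#...##
##.#...
#.#....
#......
.......

Derivation:
Fill (0+0,0+0) = (0,0)
Fill (0+1,0+0) = (1,0)
Fill (0+1,0+1) = (1,1)
Fill (0+2,0+0) = (2,0)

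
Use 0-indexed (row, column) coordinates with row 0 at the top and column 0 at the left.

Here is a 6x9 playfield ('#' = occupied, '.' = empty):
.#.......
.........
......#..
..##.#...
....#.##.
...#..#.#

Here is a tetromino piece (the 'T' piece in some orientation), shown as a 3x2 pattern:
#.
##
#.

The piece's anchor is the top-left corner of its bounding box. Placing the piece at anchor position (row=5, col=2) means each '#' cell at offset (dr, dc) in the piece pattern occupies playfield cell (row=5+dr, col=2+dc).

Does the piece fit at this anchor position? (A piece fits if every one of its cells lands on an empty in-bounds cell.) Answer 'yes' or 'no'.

Answer: no

Derivation:
Check each piece cell at anchor (5, 2):
  offset (0,0) -> (5,2): empty -> OK
  offset (1,0) -> (6,2): out of bounds -> FAIL
  offset (1,1) -> (6,3): out of bounds -> FAIL
  offset (2,0) -> (7,2): out of bounds -> FAIL
All cells valid: no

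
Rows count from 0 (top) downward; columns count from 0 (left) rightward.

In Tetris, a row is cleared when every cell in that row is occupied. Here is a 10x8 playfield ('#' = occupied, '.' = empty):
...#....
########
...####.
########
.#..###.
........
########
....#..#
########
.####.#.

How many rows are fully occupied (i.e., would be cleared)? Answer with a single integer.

Check each row:
  row 0: 7 empty cells -> not full
  row 1: 0 empty cells -> FULL (clear)
  row 2: 4 empty cells -> not full
  row 3: 0 empty cells -> FULL (clear)
  row 4: 4 empty cells -> not full
  row 5: 8 empty cells -> not full
  row 6: 0 empty cells -> FULL (clear)
  row 7: 6 empty cells -> not full
  row 8: 0 empty cells -> FULL (clear)
  row 9: 3 empty cells -> not full
Total rows cleared: 4

Answer: 4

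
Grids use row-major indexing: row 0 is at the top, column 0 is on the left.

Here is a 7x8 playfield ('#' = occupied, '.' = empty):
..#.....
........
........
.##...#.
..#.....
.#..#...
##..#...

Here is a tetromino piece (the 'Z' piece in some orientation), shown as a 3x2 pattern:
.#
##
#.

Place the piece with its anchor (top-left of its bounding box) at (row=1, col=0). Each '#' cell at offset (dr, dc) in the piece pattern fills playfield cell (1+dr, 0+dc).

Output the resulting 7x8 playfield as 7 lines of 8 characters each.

Fill (1+0,0+1) = (1,1)
Fill (1+1,0+0) = (2,0)
Fill (1+1,0+1) = (2,1)
Fill (1+2,0+0) = (3,0)

Answer: ..#.....
.#......
##......
###...#.
..#.....
.#..#...
##..#...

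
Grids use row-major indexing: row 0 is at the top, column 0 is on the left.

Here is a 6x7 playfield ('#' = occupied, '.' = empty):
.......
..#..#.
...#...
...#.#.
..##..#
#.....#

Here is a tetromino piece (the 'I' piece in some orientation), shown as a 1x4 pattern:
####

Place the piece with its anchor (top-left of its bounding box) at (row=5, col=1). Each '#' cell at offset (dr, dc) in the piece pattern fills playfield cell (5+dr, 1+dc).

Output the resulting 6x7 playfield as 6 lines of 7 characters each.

Fill (5+0,1+0) = (5,1)
Fill (5+0,1+1) = (5,2)
Fill (5+0,1+2) = (5,3)
Fill (5+0,1+3) = (5,4)

Answer: .......
..#..#.
...#...
...#.#.
..##..#
#####.#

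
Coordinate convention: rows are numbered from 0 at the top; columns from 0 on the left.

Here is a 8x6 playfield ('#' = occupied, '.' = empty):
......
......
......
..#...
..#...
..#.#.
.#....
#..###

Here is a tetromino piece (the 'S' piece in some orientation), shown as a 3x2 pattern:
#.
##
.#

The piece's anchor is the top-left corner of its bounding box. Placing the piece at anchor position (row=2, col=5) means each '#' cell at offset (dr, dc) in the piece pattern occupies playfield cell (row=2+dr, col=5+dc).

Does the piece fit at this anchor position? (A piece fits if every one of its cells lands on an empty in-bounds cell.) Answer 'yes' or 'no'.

Answer: no

Derivation:
Check each piece cell at anchor (2, 5):
  offset (0,0) -> (2,5): empty -> OK
  offset (1,0) -> (3,5): empty -> OK
  offset (1,1) -> (3,6): out of bounds -> FAIL
  offset (2,1) -> (4,6): out of bounds -> FAIL
All cells valid: no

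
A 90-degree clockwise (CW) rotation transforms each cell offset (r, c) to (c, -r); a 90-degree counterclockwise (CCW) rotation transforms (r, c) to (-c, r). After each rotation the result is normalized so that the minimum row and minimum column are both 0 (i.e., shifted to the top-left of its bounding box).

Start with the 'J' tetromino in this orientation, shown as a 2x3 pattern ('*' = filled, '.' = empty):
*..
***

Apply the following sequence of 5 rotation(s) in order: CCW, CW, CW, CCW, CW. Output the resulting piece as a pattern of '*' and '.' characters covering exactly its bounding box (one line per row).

Answer: **
*.
*.

Derivation:
Start:
*..
***
After rotation 1 (CCW):
.*
.*
**
After rotation 2 (CW):
*..
***
After rotation 3 (CW):
**
*.
*.
After rotation 4 (CCW):
*..
***
After rotation 5 (CW):
**
*.
*.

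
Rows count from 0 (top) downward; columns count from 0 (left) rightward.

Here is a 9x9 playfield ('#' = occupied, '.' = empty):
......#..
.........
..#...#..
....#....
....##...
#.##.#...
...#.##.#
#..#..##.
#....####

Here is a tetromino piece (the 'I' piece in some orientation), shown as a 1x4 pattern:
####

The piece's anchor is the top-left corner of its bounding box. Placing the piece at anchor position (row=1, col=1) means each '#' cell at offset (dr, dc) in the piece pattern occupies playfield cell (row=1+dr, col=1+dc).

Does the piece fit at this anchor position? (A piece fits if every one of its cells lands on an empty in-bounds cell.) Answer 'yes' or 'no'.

Answer: yes

Derivation:
Check each piece cell at anchor (1, 1):
  offset (0,0) -> (1,1): empty -> OK
  offset (0,1) -> (1,2): empty -> OK
  offset (0,2) -> (1,3): empty -> OK
  offset (0,3) -> (1,4): empty -> OK
All cells valid: yes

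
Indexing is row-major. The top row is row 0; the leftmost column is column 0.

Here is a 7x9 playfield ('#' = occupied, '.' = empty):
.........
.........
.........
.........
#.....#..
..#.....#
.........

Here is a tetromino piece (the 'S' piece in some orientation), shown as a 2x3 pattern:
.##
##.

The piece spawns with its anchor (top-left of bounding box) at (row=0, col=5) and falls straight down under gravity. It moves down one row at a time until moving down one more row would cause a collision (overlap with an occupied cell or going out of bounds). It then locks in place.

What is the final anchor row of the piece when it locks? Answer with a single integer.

Answer: 2

Derivation:
Spawn at (row=0, col=5). Try each row:
  row 0: fits
  row 1: fits
  row 2: fits
  row 3: blocked -> lock at row 2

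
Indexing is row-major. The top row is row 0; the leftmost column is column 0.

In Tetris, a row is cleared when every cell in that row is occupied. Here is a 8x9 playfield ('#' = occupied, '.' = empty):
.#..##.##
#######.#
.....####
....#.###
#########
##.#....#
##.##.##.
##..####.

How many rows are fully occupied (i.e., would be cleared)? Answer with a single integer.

Check each row:
  row 0: 4 empty cells -> not full
  row 1: 1 empty cell -> not full
  row 2: 5 empty cells -> not full
  row 3: 5 empty cells -> not full
  row 4: 0 empty cells -> FULL (clear)
  row 5: 5 empty cells -> not full
  row 6: 3 empty cells -> not full
  row 7: 3 empty cells -> not full
Total rows cleared: 1

Answer: 1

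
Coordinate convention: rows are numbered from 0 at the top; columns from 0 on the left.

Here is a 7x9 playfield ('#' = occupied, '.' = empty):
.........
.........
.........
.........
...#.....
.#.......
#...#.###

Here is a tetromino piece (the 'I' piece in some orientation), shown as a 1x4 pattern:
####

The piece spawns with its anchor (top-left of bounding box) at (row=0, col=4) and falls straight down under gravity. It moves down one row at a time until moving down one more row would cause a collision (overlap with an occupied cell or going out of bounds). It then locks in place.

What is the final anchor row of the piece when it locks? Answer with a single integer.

Spawn at (row=0, col=4). Try each row:
  row 0: fits
  row 1: fits
  row 2: fits
  row 3: fits
  row 4: fits
  row 5: fits
  row 6: blocked -> lock at row 5

Answer: 5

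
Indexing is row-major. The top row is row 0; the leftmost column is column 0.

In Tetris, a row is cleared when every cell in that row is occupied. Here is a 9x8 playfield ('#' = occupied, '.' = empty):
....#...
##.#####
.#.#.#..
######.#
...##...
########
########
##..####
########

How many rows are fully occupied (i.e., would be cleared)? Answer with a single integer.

Check each row:
  row 0: 7 empty cells -> not full
  row 1: 1 empty cell -> not full
  row 2: 5 empty cells -> not full
  row 3: 1 empty cell -> not full
  row 4: 6 empty cells -> not full
  row 5: 0 empty cells -> FULL (clear)
  row 6: 0 empty cells -> FULL (clear)
  row 7: 2 empty cells -> not full
  row 8: 0 empty cells -> FULL (clear)
Total rows cleared: 3

Answer: 3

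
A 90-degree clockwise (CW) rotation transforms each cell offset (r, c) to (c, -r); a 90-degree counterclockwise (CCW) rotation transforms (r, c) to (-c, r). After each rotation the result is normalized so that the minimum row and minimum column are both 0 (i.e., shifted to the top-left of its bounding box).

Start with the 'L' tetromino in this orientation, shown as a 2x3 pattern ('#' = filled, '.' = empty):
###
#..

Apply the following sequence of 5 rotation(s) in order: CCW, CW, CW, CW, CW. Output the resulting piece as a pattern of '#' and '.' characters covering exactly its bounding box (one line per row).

Start:
###
#..
After rotation 1 (CCW):
#.
#.
##
After rotation 2 (CW):
###
#..
After rotation 3 (CW):
##
.#
.#
After rotation 4 (CW):
..#
###
After rotation 5 (CW):
#.
#.
##

Answer: #.
#.
##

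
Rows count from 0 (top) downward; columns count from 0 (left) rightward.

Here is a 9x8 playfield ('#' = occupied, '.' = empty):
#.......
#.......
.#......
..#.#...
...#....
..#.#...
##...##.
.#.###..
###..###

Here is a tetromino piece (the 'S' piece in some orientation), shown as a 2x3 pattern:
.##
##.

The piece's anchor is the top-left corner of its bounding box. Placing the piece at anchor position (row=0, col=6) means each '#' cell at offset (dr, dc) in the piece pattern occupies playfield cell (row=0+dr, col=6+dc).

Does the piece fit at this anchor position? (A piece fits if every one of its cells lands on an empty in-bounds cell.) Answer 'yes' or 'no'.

Check each piece cell at anchor (0, 6):
  offset (0,1) -> (0,7): empty -> OK
  offset (0,2) -> (0,8): out of bounds -> FAIL
  offset (1,0) -> (1,6): empty -> OK
  offset (1,1) -> (1,7): empty -> OK
All cells valid: no

Answer: no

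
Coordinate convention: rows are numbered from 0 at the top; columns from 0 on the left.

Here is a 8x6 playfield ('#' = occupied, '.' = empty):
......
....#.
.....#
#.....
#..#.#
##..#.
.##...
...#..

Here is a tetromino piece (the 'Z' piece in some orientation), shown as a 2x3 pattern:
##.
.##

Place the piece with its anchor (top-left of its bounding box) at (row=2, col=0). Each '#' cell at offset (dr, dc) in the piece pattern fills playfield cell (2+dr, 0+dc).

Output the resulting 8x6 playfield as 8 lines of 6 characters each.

Fill (2+0,0+0) = (2,0)
Fill (2+0,0+1) = (2,1)
Fill (2+1,0+1) = (3,1)
Fill (2+1,0+2) = (3,2)

Answer: ......
....#.
##...#
###...
#..#.#
##..#.
.##...
...#..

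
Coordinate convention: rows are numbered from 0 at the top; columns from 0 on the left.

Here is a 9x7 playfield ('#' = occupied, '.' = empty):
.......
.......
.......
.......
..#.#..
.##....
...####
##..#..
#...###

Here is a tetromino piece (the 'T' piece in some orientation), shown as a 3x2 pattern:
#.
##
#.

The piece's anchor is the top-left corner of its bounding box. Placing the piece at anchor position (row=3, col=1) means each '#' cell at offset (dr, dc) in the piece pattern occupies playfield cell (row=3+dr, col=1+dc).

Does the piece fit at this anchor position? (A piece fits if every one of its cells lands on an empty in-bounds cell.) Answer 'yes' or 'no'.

Answer: no

Derivation:
Check each piece cell at anchor (3, 1):
  offset (0,0) -> (3,1): empty -> OK
  offset (1,0) -> (4,1): empty -> OK
  offset (1,1) -> (4,2): occupied ('#') -> FAIL
  offset (2,0) -> (5,1): occupied ('#') -> FAIL
All cells valid: no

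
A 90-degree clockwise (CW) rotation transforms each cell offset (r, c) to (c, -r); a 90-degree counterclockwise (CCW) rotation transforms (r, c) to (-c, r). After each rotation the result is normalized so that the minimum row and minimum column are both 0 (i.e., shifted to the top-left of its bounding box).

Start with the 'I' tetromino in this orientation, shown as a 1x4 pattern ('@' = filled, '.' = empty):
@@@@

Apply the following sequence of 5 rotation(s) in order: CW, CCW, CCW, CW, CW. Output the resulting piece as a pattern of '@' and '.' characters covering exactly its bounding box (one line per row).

Start:
@@@@
After rotation 1 (CW):
@
@
@
@
After rotation 2 (CCW):
@@@@
After rotation 3 (CCW):
@
@
@
@
After rotation 4 (CW):
@@@@
After rotation 5 (CW):
@
@
@
@

Answer: @
@
@
@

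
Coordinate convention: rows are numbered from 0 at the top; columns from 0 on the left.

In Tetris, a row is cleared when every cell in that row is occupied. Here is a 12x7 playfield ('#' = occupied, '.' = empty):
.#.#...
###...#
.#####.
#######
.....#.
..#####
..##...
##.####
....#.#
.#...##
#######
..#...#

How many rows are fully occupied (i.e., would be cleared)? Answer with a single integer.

Answer: 2

Derivation:
Check each row:
  row 0: 5 empty cells -> not full
  row 1: 3 empty cells -> not full
  row 2: 2 empty cells -> not full
  row 3: 0 empty cells -> FULL (clear)
  row 4: 6 empty cells -> not full
  row 5: 2 empty cells -> not full
  row 6: 5 empty cells -> not full
  row 7: 1 empty cell -> not full
  row 8: 5 empty cells -> not full
  row 9: 4 empty cells -> not full
  row 10: 0 empty cells -> FULL (clear)
  row 11: 5 empty cells -> not full
Total rows cleared: 2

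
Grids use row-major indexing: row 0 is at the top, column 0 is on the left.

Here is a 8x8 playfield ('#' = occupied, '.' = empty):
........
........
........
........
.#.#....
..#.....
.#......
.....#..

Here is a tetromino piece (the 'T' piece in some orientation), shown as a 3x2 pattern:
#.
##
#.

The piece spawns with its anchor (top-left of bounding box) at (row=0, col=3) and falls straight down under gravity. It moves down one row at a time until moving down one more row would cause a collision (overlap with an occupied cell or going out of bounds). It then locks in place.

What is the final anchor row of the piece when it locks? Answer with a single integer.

Spawn at (row=0, col=3). Try each row:
  row 0: fits
  row 1: fits
  row 2: blocked -> lock at row 1

Answer: 1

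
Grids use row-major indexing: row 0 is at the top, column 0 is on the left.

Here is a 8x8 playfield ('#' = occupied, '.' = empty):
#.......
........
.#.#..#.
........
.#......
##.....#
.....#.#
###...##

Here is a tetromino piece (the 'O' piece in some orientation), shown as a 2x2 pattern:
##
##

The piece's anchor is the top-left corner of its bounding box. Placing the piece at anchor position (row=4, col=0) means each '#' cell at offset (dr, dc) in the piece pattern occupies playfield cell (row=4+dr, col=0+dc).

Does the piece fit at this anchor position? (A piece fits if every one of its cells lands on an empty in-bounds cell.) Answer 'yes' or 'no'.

Check each piece cell at anchor (4, 0):
  offset (0,0) -> (4,0): empty -> OK
  offset (0,1) -> (4,1): occupied ('#') -> FAIL
  offset (1,0) -> (5,0): occupied ('#') -> FAIL
  offset (1,1) -> (5,1): occupied ('#') -> FAIL
All cells valid: no

Answer: no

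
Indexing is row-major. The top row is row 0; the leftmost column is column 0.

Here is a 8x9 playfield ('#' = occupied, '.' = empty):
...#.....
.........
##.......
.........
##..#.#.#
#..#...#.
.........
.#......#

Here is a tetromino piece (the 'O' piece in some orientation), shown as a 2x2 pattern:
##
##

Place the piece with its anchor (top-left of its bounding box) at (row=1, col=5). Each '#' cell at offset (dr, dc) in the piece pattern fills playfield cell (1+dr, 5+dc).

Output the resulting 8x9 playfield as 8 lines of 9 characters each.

Answer: ...#.....
.....##..
##...##..
.........
##..#.#.#
#..#...#.
.........
.#......#

Derivation:
Fill (1+0,5+0) = (1,5)
Fill (1+0,5+1) = (1,6)
Fill (1+1,5+0) = (2,5)
Fill (1+1,5+1) = (2,6)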